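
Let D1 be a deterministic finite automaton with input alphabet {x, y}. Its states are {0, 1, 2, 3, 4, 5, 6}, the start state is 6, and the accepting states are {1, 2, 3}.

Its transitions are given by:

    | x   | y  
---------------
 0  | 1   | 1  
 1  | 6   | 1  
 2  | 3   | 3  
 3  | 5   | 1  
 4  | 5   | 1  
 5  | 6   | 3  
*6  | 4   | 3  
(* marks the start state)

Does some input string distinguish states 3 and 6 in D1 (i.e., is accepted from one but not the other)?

States {0,2} cannot be reached from the start state, so discard them.
P0 = {1,3} | {4,5,6}.
Stable partition: {1,3} | {4,5,6} — 2 equivalence classes.
3 and 6 end up in different blocks, so they are distinguishable. For instance, the string 'ε' is accepted from only 3.

Yes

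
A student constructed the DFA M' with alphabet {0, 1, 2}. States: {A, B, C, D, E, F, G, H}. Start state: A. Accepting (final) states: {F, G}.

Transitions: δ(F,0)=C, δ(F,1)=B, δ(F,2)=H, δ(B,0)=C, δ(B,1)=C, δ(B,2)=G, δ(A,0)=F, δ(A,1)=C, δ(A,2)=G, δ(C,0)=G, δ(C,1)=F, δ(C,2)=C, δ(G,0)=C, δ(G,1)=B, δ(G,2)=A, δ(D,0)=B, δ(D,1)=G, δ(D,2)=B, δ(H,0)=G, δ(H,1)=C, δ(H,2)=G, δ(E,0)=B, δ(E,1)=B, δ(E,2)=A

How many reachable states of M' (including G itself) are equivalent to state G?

States {D,E} cannot be reached from the start state, so discard them.
P0 = {F,G} | {A,B,C,H}.
On input 0, block {A,B,C,H} splits into {A,C,H} and {B}.
Refine {A,C,H} on symbol 1: members go to different blocks, giving {A,H} and {C}.
The partition is now stable with 4 blocks: {F,G} | {A,H} | {B} | {C}.
The equivalence class containing G is {F,G}, of size 2.

2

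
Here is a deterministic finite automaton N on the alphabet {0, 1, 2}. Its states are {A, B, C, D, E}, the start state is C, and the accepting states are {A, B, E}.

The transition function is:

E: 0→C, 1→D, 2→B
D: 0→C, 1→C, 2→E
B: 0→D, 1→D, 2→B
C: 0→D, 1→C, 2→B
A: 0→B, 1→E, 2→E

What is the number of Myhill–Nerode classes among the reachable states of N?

First remove the unreachable states {A}; 4 states remain.
Initial partition by acceptance: {B,E} | {C,D}.
The partition is now stable with 2 blocks: {B,E} | {C,D}.

2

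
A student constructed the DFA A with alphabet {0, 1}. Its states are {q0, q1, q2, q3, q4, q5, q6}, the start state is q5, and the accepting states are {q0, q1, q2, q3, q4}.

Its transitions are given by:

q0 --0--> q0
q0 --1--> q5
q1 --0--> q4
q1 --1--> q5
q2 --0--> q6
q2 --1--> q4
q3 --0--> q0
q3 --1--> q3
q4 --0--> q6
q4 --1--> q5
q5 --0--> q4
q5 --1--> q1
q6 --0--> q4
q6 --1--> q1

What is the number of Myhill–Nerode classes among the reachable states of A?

3

Reachable states from the start: {q1,q4,q5,q6}. Unreachable: {q0,q2,q3} — drop them.
Start with accepting vs non-accepting: {q1,q4} | {q5,q6}.
Refine {q1,q4} on symbol 0: members go to different blocks, giving {q1} and {q4}.
The partition is now stable with 3 blocks: {q1} | {q5,q6} | {q4}.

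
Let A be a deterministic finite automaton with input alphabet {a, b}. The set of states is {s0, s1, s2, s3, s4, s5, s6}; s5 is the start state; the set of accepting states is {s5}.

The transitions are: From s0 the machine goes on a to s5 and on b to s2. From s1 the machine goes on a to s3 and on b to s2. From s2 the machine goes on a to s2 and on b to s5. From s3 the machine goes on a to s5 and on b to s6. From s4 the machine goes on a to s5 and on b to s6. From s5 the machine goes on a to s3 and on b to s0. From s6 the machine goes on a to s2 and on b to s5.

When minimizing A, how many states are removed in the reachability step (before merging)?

2

Starting at s5 and following transitions, the reachable set is {s0, s2, s3, s5, s6}. That leaves s1, s4 unreachable — 2 in total.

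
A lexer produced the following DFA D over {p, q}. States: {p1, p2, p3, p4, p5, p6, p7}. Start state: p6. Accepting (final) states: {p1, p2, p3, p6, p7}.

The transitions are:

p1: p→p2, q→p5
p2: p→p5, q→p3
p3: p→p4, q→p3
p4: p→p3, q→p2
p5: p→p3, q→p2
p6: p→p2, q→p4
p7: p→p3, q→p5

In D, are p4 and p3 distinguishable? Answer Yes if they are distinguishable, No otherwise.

Yes

States {p1,p7} cannot be reached from the start state, so discard them.
Start with accepting vs non-accepting: {p2,p3,p6} | {p4,p5}.
Refine {p2,p3,p6} on symbol p: members go to different blocks, giving {p2,p3} and {p6}.
No further refinement is possible. Final partition (3 blocks): {p2,p3} | {p4,p5} | {p6}.
p4 and p3 end up in different blocks, so they are distinguishable. For instance, the string 'ε' is accepted from only p3.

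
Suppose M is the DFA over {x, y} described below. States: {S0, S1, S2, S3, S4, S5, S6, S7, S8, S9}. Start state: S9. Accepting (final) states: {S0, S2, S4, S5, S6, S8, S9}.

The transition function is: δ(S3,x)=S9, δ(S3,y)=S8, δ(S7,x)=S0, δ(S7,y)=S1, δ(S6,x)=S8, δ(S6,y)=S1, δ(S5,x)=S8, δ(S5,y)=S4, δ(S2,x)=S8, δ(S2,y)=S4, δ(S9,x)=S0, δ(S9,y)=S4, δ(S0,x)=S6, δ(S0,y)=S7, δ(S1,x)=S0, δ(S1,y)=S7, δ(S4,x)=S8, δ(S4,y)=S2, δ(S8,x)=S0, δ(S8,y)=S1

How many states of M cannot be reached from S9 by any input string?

BFS from S9 reaches {S0, S1, S2, S4, S6, S7, S8, S9}; the 2 state(s) S3, S5 are never visited.

2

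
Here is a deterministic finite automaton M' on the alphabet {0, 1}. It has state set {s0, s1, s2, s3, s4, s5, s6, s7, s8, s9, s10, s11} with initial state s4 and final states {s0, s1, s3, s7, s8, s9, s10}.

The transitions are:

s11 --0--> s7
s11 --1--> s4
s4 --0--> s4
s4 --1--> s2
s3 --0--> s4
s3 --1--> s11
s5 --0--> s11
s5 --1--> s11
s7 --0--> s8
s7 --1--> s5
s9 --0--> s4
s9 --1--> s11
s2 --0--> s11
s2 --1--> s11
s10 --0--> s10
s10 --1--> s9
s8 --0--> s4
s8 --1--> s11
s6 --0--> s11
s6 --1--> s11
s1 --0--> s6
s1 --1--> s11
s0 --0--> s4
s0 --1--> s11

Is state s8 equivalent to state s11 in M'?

States {s0,s1,s3,s6,s9,s10} cannot be reached from the start state, so discard them.
P0 = {s7,s8} | {s2,s4,s5,s11}.
Split {s7,s8} by δ(·,0) → {s7} and {s8}.
On input 0, block {s2,s4,s5,s11} splits into {s2,s4,s5} and {s11}.
On input 0, block {s2,s4,s5} splits into {s2,s5} and {s4}.
The partition is now stable with 5 blocks: {s7} | {s2,s5} | {s8} | {s11} | {s4}.
s8 and s11 end up in different blocks, so they are distinguishable. For instance, the string 'ε' is accepted from only s8.

No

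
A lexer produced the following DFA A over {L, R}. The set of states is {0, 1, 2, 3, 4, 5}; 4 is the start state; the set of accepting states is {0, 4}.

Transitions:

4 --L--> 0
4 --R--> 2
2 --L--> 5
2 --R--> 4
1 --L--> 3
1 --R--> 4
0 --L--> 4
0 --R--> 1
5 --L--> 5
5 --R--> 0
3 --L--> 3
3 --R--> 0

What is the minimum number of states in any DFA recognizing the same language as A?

2

Initial partition by acceptance: {0,4} | {1,2,3,5}.
Stable partition: {0,4} | {1,2,3,5} — 2 equivalence classes.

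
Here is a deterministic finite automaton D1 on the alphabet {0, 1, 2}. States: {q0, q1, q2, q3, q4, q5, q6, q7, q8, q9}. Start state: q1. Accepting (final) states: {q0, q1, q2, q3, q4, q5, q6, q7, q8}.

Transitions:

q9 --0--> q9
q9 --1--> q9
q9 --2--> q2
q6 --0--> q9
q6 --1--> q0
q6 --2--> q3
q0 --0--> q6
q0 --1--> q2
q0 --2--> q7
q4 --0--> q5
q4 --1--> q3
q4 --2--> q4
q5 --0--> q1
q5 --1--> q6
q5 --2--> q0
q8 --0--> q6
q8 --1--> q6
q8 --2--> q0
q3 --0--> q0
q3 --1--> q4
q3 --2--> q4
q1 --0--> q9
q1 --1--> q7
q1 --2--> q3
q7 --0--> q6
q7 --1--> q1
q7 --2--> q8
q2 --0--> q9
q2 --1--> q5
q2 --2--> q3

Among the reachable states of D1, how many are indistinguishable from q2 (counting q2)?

Every state is reachable, so we keep all 10.
Start with accepting vs non-accepting: {q0,q1,q2,q3,q4,q5,q6,q7,q8} | {q9}.
On input 0, block {q0,q1,q2,q3,q4,q5,q6,q7,q8} splits into {q0,q3,q4,q5,q7,q8} and {q1,q2,q6}.
On input 0, block {q0,q3,q4,q5,q7,q8} splits into {q0,q5,q7,q8} and {q3,q4}.
The partition is now stable with 4 blocks: {q0,q5,q7,q8} | {q9} | {q1,q2,q6} | {q3,q4}.
State q2 belongs to the block {q1,q2,q6}, which has 3 states.

3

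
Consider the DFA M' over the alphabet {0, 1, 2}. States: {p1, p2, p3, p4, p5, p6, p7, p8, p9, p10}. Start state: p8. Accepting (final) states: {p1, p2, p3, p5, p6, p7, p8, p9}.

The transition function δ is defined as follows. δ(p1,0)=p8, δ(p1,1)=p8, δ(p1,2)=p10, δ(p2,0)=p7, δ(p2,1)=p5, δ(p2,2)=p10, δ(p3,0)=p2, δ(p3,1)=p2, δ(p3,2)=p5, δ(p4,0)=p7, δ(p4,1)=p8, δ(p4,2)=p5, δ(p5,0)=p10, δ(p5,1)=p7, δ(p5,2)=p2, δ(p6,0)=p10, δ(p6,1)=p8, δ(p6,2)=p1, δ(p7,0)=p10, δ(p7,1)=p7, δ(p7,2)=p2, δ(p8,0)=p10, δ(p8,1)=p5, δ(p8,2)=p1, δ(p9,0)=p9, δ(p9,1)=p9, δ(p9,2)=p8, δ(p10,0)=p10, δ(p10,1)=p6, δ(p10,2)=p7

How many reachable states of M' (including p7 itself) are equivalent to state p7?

States {p3,p4,p9} cannot be reached from the start state, so discard them.
Start with accepting vs non-accepting: {p1,p2,p5,p6,p7,p8} | {p10}.
Refine {p1,p2,p5,p6,p7,p8} on symbol 0: members go to different blocks, giving {p5,p6,p7,p8} and {p1,p2}.
The partition is now stable with 3 blocks: {p5,p6,p7,p8} | {p10} | {p1,p2}.
The equivalence class containing p7 is {p5,p6,p7,p8}, of size 4.

4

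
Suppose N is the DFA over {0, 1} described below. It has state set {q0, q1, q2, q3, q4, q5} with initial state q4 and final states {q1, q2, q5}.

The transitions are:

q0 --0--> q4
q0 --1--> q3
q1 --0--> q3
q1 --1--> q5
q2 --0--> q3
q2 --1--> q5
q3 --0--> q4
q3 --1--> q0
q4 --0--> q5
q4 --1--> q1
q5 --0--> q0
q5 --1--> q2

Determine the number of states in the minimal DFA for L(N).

All states are reachable from the start state.
Start with accepting vs non-accepting: {q1,q2,q5} | {q0,q3,q4}.
Split {q0,q3,q4} by δ(·,0) → {q0,q3} and {q4}.
No further refinement is possible. Final partition (3 blocks): {q1,q2,q5} | {q0,q3} | {q4}.

3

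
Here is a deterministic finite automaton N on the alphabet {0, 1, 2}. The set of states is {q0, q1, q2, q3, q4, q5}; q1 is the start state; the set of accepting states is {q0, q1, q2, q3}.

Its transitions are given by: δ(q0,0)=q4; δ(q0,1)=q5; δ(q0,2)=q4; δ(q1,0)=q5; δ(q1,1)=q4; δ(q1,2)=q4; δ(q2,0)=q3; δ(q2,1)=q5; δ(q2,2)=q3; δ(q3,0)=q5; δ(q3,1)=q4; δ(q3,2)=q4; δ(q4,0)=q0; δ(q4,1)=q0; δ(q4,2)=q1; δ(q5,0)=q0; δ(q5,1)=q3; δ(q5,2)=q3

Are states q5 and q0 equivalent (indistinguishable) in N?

No

States {q2} cannot be reached from the start state, so discard them.
P0 = {q0,q1,q3} | {q4,q5}.
The partition is now stable with 2 blocks: {q0,q1,q3} | {q4,q5}.
q5 and q0 end up in different blocks, so they are distinguishable. For instance, the string 'ε' is accepted from only q0.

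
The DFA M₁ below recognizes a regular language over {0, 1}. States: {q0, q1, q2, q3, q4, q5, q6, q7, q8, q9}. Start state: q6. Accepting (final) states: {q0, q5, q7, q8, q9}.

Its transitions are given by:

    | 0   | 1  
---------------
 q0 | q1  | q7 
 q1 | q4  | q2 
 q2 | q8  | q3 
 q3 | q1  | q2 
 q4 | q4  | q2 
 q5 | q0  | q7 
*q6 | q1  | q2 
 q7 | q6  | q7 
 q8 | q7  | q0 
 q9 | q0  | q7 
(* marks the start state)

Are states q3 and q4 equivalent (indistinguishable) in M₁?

Yes

Reachable states from the start: {q0,q1,q2,q3,q4,q6,q7,q8}. Unreachable: {q5,q9} — drop them.
Start with accepting vs non-accepting: {q0,q7,q8} | {q1,q2,q3,q4,q6}.
Split {q0,q7,q8} by δ(·,0) → {q0,q7} and {q8}.
On input 0, block {q1,q2,q3,q4,q6} splits into {q1,q3,q4,q6} and {q2}.
The partition is now stable with 4 blocks: {q0,q7} | {q1,q3,q4,q6} | {q8} | {q2}.
q3 and q4 lie in the same block of the stable partition, so they are equivalent — no string distinguishes them.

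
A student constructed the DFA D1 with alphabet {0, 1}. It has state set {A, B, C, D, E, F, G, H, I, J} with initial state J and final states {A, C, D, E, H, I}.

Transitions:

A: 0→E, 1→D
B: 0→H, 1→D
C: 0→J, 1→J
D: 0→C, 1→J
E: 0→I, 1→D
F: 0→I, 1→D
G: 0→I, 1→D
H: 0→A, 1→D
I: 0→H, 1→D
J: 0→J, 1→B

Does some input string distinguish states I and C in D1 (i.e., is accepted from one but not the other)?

Yes

Reachable states from the start: {A,B,C,D,E,H,I,J}. Unreachable: {F,G} — drop them.
Initial partition by acceptance: {A,C,D,E,H,I} | {B,J}.
On input 0, block {A,C,D,E,H,I} splits into {A,D,E,H,I} and {C}.
Refine {A,D,E,H,I} on symbol 0: members go to different blocks, giving {A,E,H,I} and {D}.
Refine {B,J} on symbol 0: members go to different blocks, giving {B} and {J}.
The partition is now stable with 5 blocks: {A,E,H,I} | {B} | {C} | {D} | {J}.
I and C end up in different blocks, so they are distinguishable. For instance, the string '0' is accepted from only I.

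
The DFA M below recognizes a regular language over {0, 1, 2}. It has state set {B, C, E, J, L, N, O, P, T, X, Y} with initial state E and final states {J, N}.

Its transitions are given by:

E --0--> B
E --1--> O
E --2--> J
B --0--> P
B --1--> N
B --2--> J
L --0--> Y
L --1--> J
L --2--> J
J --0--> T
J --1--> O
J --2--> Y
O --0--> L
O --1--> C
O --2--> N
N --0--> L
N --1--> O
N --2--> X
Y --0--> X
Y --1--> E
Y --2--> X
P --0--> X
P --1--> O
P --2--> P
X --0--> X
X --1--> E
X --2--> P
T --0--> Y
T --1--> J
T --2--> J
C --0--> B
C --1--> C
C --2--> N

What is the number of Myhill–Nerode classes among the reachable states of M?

4

Initial partition by acceptance: {J,N} | {B,C,E,L,O,P,T,X,Y}.
Split {B,C,E,L,O,P,T,X,Y} by δ(·,1) → {C,E,O,P,X,Y} and {B,L,T}.
Split {C,E,O,P,X,Y} by δ(·,0) → {C,E,O} and {P,X,Y}.
No further refinement is possible. Final partition (4 blocks): {J,N} | {C,E,O} | {B,L,T} | {P,X,Y}.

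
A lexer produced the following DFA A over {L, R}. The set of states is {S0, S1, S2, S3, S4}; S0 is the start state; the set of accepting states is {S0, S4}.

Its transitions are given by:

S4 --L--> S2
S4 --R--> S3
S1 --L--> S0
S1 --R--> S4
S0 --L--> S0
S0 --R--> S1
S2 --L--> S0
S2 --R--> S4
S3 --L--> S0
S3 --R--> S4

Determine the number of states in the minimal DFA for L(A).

3

Every state is reachable, so we keep all 5.
P0 = {S0,S4} | {S1,S2,S3}.
Refine {S0,S4} on symbol L: members go to different blocks, giving {S0} and {S4}.
Stable partition: {S0} | {S1,S2,S3} | {S4} — 3 equivalence classes.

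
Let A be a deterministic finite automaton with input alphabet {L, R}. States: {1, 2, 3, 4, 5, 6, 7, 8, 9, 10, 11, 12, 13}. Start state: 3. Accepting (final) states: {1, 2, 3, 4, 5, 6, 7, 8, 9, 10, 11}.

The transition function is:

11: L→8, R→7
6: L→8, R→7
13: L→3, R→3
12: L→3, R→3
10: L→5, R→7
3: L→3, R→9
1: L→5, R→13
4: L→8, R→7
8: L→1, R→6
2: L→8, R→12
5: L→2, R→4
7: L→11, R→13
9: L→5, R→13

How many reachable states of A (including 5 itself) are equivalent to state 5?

States {10} cannot be reached from the start state, so discard them.
Start with accepting vs non-accepting: {1,2,3,4,5,6,7,8,9,11} | {12,13}.
On input R, block {1,2,3,4,5,6,7,8,9,11} splits into {3,4,5,6,8,11} and {1,2,7,9}.
On input L, block {3,4,5,6,8,11} splits into {3,4,6,11} and {5,8}.
Refine {3,4,6,11} on symbol L: members go to different blocks, giving {4,6,11} and {3}.
Split {1,2,7,9} by δ(·,L) → {1,2,9} and {7}.
The partition is now stable with 6 blocks: {4,6,11} | {12,13} | {1,2,9} | {5,8} | {3} | {7}.
The equivalence class containing 5 is {5,8}, of size 2.

2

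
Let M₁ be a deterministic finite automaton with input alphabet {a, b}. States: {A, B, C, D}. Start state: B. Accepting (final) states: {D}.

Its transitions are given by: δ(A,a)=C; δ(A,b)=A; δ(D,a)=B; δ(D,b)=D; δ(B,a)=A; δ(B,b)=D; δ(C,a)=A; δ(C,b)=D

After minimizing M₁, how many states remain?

3

Start with accepting vs non-accepting: {D} | {A,B,C}.
Refine {A,B,C} on symbol b: members go to different blocks, giving {B,C} and {A}.
Stable partition: {D} | {B,C} | {A} — 3 equivalence classes.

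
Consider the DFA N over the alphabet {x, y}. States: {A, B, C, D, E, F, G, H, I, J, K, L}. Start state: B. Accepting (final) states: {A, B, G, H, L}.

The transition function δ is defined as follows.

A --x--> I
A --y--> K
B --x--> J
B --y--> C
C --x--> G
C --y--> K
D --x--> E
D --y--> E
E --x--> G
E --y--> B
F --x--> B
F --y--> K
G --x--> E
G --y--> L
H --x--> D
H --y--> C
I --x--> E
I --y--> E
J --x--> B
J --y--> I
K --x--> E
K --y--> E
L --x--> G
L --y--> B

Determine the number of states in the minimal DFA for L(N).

Reachable states from the start: {B,C,E,G,I,J,K,L}. Unreachable: {A,D,F,H} — drop them.
P0 = {B,G,L} | {C,E,I,J,K}.
On input x, block {B,G,L} splits into {B,G} and {L}.
Refine {B,G} on symbol y: members go to different blocks, giving {B} and {G}.
On input x, block {C,E,I,J,K} splits into {C,E} and {I,K} and {J}.
On input y, block {C,E} splits into {C} and {E}.
Stable partition: {B} | {C} | {L} | {G} | {I,K} | {J} | {E} — 7 equivalence classes.

7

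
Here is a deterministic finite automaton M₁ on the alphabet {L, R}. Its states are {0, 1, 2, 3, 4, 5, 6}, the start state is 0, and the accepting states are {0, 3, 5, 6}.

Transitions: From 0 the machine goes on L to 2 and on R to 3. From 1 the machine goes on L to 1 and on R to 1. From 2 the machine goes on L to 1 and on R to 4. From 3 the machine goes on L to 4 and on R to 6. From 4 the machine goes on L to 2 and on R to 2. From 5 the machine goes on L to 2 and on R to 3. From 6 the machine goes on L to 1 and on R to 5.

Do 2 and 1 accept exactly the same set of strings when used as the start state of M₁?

Yes

Start with accepting vs non-accepting: {0,3,5,6} | {1,2,4}.
Stable partition: {0,3,5,6} | {1,2,4} — 2 equivalence classes.
2 and 1 lie in the same block of the stable partition, so they are equivalent — no string distinguishes them.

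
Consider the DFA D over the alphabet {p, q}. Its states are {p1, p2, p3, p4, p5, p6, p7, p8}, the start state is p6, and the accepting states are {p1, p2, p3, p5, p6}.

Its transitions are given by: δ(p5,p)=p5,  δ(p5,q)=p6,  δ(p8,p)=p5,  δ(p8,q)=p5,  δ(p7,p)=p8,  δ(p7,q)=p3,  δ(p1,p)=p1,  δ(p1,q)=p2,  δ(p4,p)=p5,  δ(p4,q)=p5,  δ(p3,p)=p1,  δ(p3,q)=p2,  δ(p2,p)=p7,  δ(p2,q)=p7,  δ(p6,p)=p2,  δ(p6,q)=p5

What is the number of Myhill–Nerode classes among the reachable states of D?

First remove the unreachable states {p4}; 7 states remain.
Start with accepting vs non-accepting: {p1,p2,p3,p5,p6} | {p7,p8}.
Split {p1,p2,p3,p5,p6} by δ(·,p) → {p1,p3,p5,p6} and {p2}.
Split {p1,p3,p5,p6} by δ(·,p) → {p1,p3,p5} and {p6}.
Split {p1,p3,p5} by δ(·,q) → {p1,p3} and {p5}.
On input p, block {p7,p8} splits into {p7} and {p8}.
The partition is now stable with 6 blocks: {p1,p3} | {p7} | {p2} | {p6} | {p5} | {p8}.

6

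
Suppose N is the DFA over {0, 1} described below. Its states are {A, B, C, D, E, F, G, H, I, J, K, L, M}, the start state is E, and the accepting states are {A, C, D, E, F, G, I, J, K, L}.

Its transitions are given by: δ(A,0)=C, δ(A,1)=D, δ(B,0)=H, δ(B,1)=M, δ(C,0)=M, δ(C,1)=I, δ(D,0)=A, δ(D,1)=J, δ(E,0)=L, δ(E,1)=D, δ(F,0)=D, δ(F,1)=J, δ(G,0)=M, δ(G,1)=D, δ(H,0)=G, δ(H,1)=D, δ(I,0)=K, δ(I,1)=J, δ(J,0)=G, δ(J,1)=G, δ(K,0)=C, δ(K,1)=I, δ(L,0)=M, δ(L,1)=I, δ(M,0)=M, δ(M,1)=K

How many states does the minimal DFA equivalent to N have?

States {B,F,H} cannot be reached from the start state, so discard them.
P0 = {A,C,D,E,G,I,J,K,L} | {M}.
Split {A,C,D,E,G,I,J,K,L} by δ(·,0) → {A,D,E,I,J,K} and {C,G,L}.
On input 0, block {A,D,E,I,J,K} splits into {A,E,J,K} and {D,I}.
On input 1, block {A,E,J,K} splits into {A,E,K} and {J}.
Stable partition: {A,E,K} | {M} | {C,G,L} | {D,I} | {J} — 5 equivalence classes.

5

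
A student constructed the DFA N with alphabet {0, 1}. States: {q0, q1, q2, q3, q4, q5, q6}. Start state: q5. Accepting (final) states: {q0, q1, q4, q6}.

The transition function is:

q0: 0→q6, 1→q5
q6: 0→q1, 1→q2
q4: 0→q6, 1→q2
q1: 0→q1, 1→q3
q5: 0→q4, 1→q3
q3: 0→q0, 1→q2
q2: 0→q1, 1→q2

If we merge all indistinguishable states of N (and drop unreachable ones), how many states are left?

Every state is reachable, so we keep all 7.
P0 = {q0,q1,q4,q6} | {q2,q3,q5}.
Stable partition: {q0,q1,q4,q6} | {q2,q3,q5} — 2 equivalence classes.

2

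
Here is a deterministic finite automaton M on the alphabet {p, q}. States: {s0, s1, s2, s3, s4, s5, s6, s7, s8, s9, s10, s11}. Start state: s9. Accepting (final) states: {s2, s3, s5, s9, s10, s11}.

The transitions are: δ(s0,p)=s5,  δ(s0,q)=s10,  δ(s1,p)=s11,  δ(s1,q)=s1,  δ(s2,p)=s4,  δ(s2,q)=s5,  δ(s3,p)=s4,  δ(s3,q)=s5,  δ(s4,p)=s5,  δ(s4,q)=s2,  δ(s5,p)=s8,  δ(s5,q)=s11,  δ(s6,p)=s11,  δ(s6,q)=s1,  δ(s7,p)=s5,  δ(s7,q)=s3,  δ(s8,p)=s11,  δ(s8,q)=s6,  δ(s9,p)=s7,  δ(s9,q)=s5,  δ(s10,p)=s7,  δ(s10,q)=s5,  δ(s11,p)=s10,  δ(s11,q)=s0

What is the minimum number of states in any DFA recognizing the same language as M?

Every state is reachable, so we keep all 12.
Start with accepting vs non-accepting: {s2,s3,s5,s9,s10,s11} | {s0,s1,s4,s6,s7,s8}.
Refine {s2,s3,s5,s9,s10,s11} on symbol p: members go to different blocks, giving {s2,s3,s5,s9,s10} and {s11}.
On input q, block {s2,s3,s5,s9,s10} splits into {s2,s3,s9,s10} and {s5}.
Refine {s0,s1,s4,s6,s7,s8} on symbol p: members go to different blocks, giving {s0,s4,s7} and {s1,s6,s8}.
No further refinement is possible. Final partition (5 blocks): {s2,s3,s9,s10} | {s0,s4,s7} | {s11} | {s5} | {s1,s6,s8}.

5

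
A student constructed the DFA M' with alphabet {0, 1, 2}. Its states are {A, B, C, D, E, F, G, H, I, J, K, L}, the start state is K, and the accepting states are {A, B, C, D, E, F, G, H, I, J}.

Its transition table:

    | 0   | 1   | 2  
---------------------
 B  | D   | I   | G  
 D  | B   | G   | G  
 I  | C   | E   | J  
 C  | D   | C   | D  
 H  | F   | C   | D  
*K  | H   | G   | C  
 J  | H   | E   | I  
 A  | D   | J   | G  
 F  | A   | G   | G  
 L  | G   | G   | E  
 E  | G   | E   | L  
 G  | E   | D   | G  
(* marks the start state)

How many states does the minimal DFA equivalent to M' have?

8

Every state is reachable, so we keep all 12.
P0 = {A,B,C,D,E,F,G,H,I,J} | {K,L}.
Refine {A,B,C,D,E,F,G,H,I,J} on symbol 2: members go to different blocks, giving {A,B,C,D,F,G,H,I,J} and {E}.
Split {A,B,C,D,F,G,H,I,J} by δ(·,0) → {A,B,C,D,F,H,I,J} and {G}.
Split {A,B,C,D,F,H,I,J} by δ(·,1) → {A,B,C,H} and {D,F} and {I,J}.
On input 1, block {A,B,C,H} splits into {A,B} and {C,H}.
Split {K,L} by δ(·,0) → {K} and {L}.
The partition is now stable with 8 blocks: {A,B} | {K} | {E} | {G} | {D,F} | {I,J} | {C,H} | {L}.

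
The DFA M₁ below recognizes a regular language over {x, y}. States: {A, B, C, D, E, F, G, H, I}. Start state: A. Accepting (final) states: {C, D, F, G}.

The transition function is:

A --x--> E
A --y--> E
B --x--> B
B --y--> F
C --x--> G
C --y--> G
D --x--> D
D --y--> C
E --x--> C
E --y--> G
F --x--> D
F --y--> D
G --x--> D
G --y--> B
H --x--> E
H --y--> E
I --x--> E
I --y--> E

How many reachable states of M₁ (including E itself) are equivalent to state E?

1

States {H,I} cannot be reached from the start state, so discard them.
Initial partition by acceptance: {C,D,F,G} | {A,B,E}.
Split {C,D,F,G} by δ(·,y) → {C,D,F} and {G}.
On input x, block {C,D,F} splits into {D,F} and {C}.
On input y, block {D,F} splits into {D} and {F}.
Split {A,B,E} by δ(·,x) → {A,B} and {E}.
On input x, block {A,B} splits into {A} and {B}.
Stable partition: {D} | {A} | {G} | {C} | {F} | {E} | {B} — 7 equivalence classes.
The equivalence class containing E is {E}, of size 1.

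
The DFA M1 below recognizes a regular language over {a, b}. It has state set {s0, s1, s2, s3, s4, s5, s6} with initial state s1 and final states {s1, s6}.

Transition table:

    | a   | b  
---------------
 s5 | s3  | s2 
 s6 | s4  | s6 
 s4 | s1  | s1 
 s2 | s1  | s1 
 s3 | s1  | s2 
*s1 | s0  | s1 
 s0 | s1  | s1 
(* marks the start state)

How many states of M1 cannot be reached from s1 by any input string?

5

Starting at s1 and following transitions, the reachable set is {s0, s1}. That leaves s2, s3, s4, s5, s6 unreachable — 5 in total.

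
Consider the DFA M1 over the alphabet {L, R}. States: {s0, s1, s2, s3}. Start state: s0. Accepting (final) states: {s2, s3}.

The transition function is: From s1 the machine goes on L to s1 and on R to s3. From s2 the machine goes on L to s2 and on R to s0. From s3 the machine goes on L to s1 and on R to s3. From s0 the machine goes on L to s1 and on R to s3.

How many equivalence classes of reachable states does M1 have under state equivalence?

States {s2} cannot be reached from the start state, so discard them.
Initial partition by acceptance: {s3} | {s0,s1}.
Stable partition: {s3} | {s0,s1} — 2 equivalence classes.

2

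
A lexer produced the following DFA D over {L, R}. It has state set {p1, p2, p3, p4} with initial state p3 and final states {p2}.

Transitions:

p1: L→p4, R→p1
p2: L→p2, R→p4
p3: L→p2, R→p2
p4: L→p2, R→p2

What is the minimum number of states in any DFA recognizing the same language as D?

2

First remove the unreachable states {p1}; 3 states remain.
Start with accepting vs non-accepting: {p2} | {p3,p4}.
Stable partition: {p2} | {p3,p4} — 2 equivalence classes.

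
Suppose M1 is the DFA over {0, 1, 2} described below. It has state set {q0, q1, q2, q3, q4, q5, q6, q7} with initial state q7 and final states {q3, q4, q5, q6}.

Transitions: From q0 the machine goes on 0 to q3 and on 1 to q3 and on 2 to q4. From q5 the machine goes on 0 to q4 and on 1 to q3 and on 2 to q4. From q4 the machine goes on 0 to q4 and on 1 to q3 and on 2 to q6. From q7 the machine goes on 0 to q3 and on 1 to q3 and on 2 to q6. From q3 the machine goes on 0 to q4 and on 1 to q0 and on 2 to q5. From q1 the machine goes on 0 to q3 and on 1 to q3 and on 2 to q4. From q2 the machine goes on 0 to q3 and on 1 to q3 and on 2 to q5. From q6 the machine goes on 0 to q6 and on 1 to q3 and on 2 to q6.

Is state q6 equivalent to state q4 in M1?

Yes

Reachable states from the start: {q0,q3,q4,q5,q6,q7}. Unreachable: {q1,q2} — drop them.
P0 = {q3,q4,q5,q6} | {q0,q7}.
Split {q3,q4,q5,q6} by δ(·,1) → {q4,q5,q6} and {q3}.
No further refinement is possible. Final partition (3 blocks): {q4,q5,q6} | {q0,q7} | {q3}.
q6 and q4 lie in the same block of the stable partition, so they are equivalent — no string distinguishes them.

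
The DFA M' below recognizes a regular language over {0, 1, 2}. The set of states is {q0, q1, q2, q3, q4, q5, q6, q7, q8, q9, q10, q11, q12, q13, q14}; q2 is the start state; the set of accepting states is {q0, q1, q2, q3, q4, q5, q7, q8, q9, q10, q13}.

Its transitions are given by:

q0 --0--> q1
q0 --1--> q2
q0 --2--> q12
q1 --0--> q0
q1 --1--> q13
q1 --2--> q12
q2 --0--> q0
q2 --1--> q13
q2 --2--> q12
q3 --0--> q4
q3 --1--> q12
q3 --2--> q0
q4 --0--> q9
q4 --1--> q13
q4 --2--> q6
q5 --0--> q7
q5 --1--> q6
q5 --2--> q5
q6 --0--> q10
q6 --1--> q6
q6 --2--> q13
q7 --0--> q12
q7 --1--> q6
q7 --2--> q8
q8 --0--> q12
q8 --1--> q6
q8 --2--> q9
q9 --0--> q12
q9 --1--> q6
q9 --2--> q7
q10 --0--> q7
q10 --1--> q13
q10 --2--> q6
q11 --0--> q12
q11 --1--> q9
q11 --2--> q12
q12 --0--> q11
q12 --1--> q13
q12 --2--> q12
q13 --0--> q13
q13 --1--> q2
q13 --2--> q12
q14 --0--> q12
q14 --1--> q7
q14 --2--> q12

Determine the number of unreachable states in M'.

4

Starting at q2 and following transitions, the reachable set is {q0, q1, q2, q6, q7, q8, q9, q10, q11, q12, q13}. That leaves q3, q4, q5, q14 unreachable — 4 in total.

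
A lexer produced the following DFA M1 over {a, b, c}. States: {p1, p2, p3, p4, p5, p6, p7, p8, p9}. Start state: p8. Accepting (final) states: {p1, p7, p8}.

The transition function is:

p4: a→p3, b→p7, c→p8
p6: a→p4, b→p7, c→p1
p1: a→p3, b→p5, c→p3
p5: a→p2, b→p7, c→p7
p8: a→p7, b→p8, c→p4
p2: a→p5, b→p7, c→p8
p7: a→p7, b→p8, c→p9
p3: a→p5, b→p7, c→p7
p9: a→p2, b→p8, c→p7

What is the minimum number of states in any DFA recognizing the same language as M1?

2

Reachable states from the start: {p2,p3,p4,p5,p7,p8,p9}. Unreachable: {p1,p6} — drop them.
P0 = {p7,p8} | {p2,p3,p4,p5,p9}.
The partition is now stable with 2 blocks: {p7,p8} | {p2,p3,p4,p5,p9}.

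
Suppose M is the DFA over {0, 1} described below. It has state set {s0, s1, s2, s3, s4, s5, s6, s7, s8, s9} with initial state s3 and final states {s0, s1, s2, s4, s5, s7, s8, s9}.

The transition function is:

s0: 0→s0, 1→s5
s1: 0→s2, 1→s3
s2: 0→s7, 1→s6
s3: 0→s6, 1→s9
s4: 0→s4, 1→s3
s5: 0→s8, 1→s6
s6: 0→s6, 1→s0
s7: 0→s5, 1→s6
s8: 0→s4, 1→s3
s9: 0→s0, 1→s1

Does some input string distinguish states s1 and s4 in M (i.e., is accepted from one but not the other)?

Initial partition by acceptance: {s0,s1,s2,s4,s5,s7,s8,s9} | {s3,s6}.
Refine {s0,s1,s2,s4,s5,s7,s8,s9} on symbol 1: members go to different blocks, giving {s1,s2,s4,s5,s7,s8} and {s0,s9}.
No further refinement is possible. Final partition (3 blocks): {s1,s2,s4,s5,s7,s8} | {s3,s6} | {s0,s9}.
s1 and s4 lie in the same block of the stable partition, so they are equivalent — no string distinguishes them.

No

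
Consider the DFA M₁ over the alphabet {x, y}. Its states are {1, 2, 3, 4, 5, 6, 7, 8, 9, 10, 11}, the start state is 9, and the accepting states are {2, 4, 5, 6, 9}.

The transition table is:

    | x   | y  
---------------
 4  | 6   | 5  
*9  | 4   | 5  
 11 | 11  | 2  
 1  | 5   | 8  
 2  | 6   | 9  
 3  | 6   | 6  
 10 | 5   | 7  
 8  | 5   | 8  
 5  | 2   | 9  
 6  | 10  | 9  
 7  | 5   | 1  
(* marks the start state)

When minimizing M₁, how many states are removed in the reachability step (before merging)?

2

BFS from 9 reaches {1, 2, 4, 5, 6, 7, 8, 9, 10}; the 2 state(s) 3, 11 are never visited.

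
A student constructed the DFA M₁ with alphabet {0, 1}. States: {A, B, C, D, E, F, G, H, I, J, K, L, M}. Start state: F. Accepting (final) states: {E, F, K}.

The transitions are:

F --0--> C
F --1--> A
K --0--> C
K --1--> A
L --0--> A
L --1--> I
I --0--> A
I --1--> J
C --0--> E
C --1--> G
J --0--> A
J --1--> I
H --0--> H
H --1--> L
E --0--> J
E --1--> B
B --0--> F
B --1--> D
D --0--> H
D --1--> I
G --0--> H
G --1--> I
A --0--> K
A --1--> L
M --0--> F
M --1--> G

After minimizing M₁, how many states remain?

Reachable states from the start: {A,B,C,D,E,F,G,H,I,J,K,L}. Unreachable: {M} — drop them.
Start with accepting vs non-accepting: {E,F,K} | {A,B,C,D,G,H,I,J,L}.
Refine {A,B,C,D,G,H,I,J,L} on symbol 0: members go to different blocks, giving {D,G,H,I,J,L} and {A,B,C}.
On input 0, block {E,F,K} splits into {F,K} and {E}.
Refine {D,G,H,I,J,L} on symbol 0: members go to different blocks, giving {D,G,H} and {I,J,L}.
Refine {A,B,C} on symbol 0: members go to different blocks, giving {A,B} and {C}.
On input 1, block {A,B} splits into {A} and {B}.
The partition is now stable with 7 blocks: {F,K} | {D,G,H} | {A} | {E} | {I,J,L} | {C} | {B}.

7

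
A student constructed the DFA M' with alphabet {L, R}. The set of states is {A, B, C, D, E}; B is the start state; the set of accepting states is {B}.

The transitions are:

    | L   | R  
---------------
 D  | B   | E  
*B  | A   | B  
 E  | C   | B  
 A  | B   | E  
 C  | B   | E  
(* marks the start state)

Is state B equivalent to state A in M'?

No

First remove the unreachable states {D}; 4 states remain.
P0 = {B} | {A,C,E}.
Split {A,C,E} by δ(·,L) → {A,C} and {E}.
Stable partition: {B} | {A,C} | {E} — 3 equivalence classes.
B and A end up in different blocks, so they are distinguishable. For instance, the string 'ε' is accepted from only B.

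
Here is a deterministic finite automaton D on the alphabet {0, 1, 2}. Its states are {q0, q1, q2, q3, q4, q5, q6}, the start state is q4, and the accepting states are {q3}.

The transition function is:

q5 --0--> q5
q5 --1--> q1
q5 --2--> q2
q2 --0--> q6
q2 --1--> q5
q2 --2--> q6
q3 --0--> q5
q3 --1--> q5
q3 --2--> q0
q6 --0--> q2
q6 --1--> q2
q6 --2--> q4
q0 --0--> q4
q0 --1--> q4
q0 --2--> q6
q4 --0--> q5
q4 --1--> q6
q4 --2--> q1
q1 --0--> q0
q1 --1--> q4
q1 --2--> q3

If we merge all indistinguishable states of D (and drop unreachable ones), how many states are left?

All states are reachable from the start state.
P0 = {q3} | {q0,q1,q2,q4,q5,q6}.
Split {q0,q1,q2,q4,q5,q6} by δ(·,2) → {q0,q2,q4,q5,q6} and {q1}.
On input 1, block {q0,q2,q4,q5,q6} splits into {q0,q2,q4,q6} and {q5}.
Refine {q0,q2,q4,q6} on symbol 0: members go to different blocks, giving {q0,q2,q6} and {q4}.
Split {q0,q2,q6} by δ(·,0) → {q2,q6} and {q0}.
On input 1, block {q2,q6} splits into {q2} and {q6}.
Stable partition: {q3} | {q2} | {q1} | {q5} | {q4} | {q0} | {q6} — 7 equivalence classes.

7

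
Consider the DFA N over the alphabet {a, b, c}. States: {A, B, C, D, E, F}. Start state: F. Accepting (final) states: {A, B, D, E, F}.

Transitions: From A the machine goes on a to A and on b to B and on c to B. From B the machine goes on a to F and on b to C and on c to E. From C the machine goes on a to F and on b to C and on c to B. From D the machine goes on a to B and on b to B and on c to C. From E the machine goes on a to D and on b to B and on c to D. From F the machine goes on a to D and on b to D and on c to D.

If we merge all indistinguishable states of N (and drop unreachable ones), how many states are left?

5

Reachable states from the start: {B,C,D,E,F}. Unreachable: {A} — drop them.
Initial partition by acceptance: {B,D,E,F} | {C}.
On input b, block {B,D,E,F} splits into {D,E,F} and {B}.
Split {D,E,F} by δ(·,a) → {E,F} and {D}.
On input b, block {E,F} splits into {E} and {F}.
Stable partition: {E} | {C} | {B} | {D} | {F} — 5 equivalence classes.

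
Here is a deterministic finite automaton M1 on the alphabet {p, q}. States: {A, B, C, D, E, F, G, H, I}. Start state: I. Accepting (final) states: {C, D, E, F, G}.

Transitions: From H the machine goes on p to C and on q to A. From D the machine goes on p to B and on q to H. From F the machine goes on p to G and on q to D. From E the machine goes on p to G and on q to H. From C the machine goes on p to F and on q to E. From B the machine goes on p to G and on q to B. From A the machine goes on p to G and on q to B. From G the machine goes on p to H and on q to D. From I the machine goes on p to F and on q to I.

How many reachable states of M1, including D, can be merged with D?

1

Start with accepting vs non-accepting: {C,D,E,F,G} | {A,B,H,I}.
Refine {C,D,E,F,G} on symbol p: members go to different blocks, giving {C,E,F} and {D,G}.
Refine {C,E,F} on symbol p: members go to different blocks, giving {E,F} and {C}.
On input q, block {E,F} splits into {E} and {F}.
Refine {A,B,H,I} on symbol p: members go to different blocks, giving {A,B} and {H} and {I}.
Refine {D,G} on symbol p: members go to different blocks, giving {D} and {G}.
No further refinement is possible. Final partition (8 blocks): {E} | {A,B} | {D} | {C} | {F} | {H} | {I} | {G}.
State D belongs to the block {D}, which has 1 states.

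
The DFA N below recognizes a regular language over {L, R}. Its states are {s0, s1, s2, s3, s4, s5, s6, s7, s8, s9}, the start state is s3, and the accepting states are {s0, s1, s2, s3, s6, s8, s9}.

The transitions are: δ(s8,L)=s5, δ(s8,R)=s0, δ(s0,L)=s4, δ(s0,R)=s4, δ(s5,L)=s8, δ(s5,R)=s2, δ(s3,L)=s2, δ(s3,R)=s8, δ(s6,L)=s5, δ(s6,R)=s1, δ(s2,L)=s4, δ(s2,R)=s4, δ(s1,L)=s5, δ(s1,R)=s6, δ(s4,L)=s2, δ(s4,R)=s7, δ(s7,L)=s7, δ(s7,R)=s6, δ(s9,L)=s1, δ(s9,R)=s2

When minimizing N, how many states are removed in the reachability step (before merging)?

Starting at s3 and following transitions, the reachable set is {s0, s1, s2, s3, s4, s5, s6, s7, s8}. That leaves s9 unreachable — 1 in total.

1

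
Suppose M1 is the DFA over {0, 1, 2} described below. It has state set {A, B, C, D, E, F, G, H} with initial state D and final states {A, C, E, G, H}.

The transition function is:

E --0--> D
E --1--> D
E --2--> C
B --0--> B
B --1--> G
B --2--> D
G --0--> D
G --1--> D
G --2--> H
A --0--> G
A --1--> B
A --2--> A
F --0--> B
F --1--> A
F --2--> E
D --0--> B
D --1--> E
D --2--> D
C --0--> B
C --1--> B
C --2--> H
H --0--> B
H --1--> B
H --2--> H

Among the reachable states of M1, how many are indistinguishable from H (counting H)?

4

States {A,F} cannot be reached from the start state, so discard them.
Start with accepting vs non-accepting: {C,E,G,H} | {B,D}.
No further refinement is possible. Final partition (2 blocks): {C,E,G,H} | {B,D}.
The equivalence class containing H is {C,E,G,H}, of size 4.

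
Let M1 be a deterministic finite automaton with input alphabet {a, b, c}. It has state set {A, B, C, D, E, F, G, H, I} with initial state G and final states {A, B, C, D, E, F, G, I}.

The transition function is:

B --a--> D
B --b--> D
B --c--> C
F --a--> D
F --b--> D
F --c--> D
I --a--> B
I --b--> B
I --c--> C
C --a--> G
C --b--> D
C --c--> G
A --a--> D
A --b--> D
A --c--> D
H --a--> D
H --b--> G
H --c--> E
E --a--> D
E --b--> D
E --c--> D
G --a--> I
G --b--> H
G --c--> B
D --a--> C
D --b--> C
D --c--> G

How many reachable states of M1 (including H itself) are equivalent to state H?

States {A,F} cannot be reached from the start state, so discard them.
Start with accepting vs non-accepting: {B,C,D,E,G,I} | {H}.
Split {B,C,D,E,G,I} by δ(·,b) → {B,C,D,E,I} and {G}.
Split {B,C,D,E,I} by δ(·,a) → {B,D,E,I} and {C}.
Split {B,D,E,I} by δ(·,a) → {B,E,I} and {D}.
Split {B,E,I} by δ(·,a) → {B,E} and {I}.
Split {B,E} by δ(·,c) → {B} and {E}.
No further refinement is possible. Final partition (7 blocks): {B} | {H} | {G} | {C} | {D} | {I} | {E}.
The equivalence class containing H is {H}, of size 1.

1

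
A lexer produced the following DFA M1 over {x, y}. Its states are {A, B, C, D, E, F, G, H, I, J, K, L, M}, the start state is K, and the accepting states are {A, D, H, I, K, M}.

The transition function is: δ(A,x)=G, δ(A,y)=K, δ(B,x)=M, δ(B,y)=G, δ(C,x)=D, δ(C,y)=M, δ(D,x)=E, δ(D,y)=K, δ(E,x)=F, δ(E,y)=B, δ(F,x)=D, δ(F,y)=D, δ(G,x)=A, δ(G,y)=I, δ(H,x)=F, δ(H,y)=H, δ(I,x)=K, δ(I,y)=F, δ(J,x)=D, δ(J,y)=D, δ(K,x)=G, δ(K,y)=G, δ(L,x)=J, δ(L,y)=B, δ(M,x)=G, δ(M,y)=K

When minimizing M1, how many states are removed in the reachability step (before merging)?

No path from K leads to C, H, J, L; the other 9 states are all reachable.

4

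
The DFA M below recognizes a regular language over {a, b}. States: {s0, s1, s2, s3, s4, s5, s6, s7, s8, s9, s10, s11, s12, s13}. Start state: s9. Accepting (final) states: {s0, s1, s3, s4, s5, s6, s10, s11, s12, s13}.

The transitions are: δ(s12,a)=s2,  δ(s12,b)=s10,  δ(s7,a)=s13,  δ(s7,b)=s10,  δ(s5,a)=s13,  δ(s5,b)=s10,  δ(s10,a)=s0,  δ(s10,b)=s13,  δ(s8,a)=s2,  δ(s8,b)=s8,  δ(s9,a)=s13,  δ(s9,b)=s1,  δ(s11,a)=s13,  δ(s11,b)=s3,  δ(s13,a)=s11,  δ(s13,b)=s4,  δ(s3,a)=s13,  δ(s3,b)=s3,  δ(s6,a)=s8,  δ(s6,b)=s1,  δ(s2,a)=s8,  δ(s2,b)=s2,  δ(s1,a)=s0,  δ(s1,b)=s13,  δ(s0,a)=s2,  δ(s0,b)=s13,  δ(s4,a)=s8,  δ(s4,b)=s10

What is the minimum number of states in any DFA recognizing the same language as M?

7

States {s5,s6,s7,s12} cannot be reached from the start state, so discard them.
P0 = {s0,s1,s3,s4,s10,s11,s13} | {s2,s8,s9}.
Split {s0,s1,s3,s4,s10,s11,s13} by δ(·,a) → {s1,s3,s10,s11,s13} and {s0,s4}.
On input a, block {s1,s3,s10,s11,s13} splits into {s3,s11,s13} and {s1,s10}.
Split {s3,s11,s13} by δ(·,b) → {s3,s11} and {s13}.
Split {s2,s8,s9} by δ(·,a) → {s2,s8} and {s9}.
Split {s0,s4} by δ(·,b) → {s0} and {s4}.
Stable partition: {s3,s11} | {s2,s8} | {s0} | {s1,s10} | {s13} | {s9} | {s4} — 7 equivalence classes.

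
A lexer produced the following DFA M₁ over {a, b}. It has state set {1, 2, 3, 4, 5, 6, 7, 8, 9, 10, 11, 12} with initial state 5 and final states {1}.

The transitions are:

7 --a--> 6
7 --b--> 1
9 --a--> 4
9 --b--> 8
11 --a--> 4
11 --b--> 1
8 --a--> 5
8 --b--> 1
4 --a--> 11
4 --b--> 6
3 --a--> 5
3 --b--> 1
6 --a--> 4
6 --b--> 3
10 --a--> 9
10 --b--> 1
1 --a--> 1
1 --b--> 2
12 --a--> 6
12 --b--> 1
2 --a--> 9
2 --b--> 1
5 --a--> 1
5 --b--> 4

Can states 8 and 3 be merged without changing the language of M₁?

Yes

First remove the unreachable states {7,10,12}; 9 states remain.
P0 = {1} | {2,3,4,5,6,8,9,11}.
On input a, block {2,3,4,5,6,8,9,11} splits into {2,3,4,6,8,9,11} and {5}.
Refine {2,3,4,6,8,9,11} on symbol a: members go to different blocks, giving {2,4,6,9,11} and {3,8}.
On input b, block {2,4,6,9,11} splits into {2,11} and {6,9} and {4}.
Split {2,11} by δ(·,a) → {2} and {11}.
Stable partition: {1} | {2} | {5} | {3,8} | {6,9} | {4} | {11} — 7 equivalence classes.
8 and 3 lie in the same block of the stable partition, so they are equivalent — no string distinguishes them.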